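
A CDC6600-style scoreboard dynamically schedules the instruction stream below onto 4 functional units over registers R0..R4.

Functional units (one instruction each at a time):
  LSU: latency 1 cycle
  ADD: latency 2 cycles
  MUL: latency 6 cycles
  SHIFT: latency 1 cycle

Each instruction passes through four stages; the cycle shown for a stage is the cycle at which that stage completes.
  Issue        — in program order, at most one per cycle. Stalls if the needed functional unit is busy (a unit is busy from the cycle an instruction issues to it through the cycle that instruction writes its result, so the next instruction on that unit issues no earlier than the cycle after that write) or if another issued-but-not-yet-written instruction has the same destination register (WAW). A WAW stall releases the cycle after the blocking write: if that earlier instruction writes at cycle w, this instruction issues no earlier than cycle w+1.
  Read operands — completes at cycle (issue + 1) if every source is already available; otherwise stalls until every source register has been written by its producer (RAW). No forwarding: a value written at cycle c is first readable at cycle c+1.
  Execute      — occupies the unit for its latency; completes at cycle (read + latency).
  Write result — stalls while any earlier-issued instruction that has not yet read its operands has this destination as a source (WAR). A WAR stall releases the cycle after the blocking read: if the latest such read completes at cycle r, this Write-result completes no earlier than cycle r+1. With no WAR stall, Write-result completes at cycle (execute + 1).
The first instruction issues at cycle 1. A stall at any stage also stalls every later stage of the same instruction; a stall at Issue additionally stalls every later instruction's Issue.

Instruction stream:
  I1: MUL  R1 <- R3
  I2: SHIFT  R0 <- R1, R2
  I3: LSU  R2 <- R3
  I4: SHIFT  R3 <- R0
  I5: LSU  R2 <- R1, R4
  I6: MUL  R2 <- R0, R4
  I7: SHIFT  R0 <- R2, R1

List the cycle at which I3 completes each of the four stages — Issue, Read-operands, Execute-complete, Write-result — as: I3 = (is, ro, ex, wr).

1) issue 1, read 2, done 8, write 9
2) issue 2, read 10, done 11, write 12  <RAW R1: wait I1 write@9>
3) issue 3, read 4, done 5, write 11  <WAR R2: wait I2 read@10>
4) issue 13, read 14, done 15, write 16  <struct: SHIFT busy until I2 writes@12>
5) issue 14, read 15, done 16, write 17
6) issue 18, read 19, done 25, write 26  <WAW R2: wait I5 write@17>
7) issue 19, read 27, done 28, write 29  <RAW R2: wait I6 write@26>

I3 = (3, 4, 5, 11)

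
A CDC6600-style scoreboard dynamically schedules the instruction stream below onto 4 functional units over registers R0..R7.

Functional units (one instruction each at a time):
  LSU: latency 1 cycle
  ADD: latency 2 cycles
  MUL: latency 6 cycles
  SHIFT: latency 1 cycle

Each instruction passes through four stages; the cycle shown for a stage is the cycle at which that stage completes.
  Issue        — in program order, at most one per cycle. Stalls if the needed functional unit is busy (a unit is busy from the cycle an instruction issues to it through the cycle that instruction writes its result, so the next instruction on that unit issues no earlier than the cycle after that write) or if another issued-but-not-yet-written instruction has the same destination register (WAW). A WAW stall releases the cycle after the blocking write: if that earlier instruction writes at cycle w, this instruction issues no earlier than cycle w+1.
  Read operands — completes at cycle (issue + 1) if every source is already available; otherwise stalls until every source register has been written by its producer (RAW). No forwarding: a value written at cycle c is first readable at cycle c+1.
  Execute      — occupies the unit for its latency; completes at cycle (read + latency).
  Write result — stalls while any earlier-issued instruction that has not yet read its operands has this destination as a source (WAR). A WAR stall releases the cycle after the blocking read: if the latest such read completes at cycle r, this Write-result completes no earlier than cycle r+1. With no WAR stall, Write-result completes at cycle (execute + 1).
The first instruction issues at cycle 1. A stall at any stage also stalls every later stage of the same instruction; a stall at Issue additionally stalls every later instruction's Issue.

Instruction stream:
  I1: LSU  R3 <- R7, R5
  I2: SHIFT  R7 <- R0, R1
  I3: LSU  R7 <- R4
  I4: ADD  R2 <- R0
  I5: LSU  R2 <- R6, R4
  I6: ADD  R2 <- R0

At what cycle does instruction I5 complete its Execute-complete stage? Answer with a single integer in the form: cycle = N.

t=1  I1 issues→LSU
t=2  I1 reads, I2 issues→SHIFT
t=3  I1 exec-done, I2 reads
t=4  I1 writes R3, I2 exec-done
t=5  I2 writes R7
t=6  I3 issues→LSU
t=7  I3 reads, I4 issues→ADD
t=8  I3 exec-done, I4 reads
t=9  I3 writes R7
t=10  I4 exec-done
t=11  I4 writes R2
t=12  I5 issues→LSU
t=13  I5 reads
t=14  I5 exec-done
t=15  I5 writes R2
t=16  I6 issues→ADD
t=17  I6 reads
t=19  I6 exec-done
t=20  I6 writes R2

cycle = 14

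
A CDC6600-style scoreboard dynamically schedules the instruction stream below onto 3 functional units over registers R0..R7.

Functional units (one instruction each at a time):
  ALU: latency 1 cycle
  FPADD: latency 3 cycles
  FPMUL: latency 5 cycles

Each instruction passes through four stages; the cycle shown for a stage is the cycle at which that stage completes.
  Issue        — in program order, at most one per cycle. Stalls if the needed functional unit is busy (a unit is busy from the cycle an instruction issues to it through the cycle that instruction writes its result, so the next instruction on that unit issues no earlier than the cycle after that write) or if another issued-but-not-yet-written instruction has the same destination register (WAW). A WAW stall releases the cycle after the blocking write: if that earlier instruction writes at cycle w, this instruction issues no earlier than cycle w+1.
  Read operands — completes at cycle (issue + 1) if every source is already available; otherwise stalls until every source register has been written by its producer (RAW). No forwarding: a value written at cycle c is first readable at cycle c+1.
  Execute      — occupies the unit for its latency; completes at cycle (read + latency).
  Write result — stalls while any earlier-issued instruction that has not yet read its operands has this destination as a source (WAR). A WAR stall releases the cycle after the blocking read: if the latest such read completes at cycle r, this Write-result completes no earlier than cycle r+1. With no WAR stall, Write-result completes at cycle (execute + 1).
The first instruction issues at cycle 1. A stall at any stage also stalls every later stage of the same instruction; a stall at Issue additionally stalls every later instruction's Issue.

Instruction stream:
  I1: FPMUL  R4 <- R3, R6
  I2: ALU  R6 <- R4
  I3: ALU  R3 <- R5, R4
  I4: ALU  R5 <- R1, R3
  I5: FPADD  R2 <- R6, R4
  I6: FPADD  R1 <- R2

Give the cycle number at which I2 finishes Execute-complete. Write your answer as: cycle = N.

cycle 1: I1 issues→FPMUL
cycle 2: I1 reads | I2 issues→ALU
cycle 7: I1 exec-done
cycle 8: I1 writes R4
cycle 9: I2 reads
cycle 10: I2 exec-done
cycle 11: I2 writes R6
cycle 12: I3 issues→ALU
cycle 13: I3 reads
cycle 14: I3 exec-done
cycle 15: I3 writes R3
cycle 16: I4 issues→ALU
cycle 17: I4 reads | I5 issues→FPADD
cycle 18: I4 exec-done | I5 reads
cycle 19: I4 writes R5
cycle 21: I5 exec-done
cycle 22: I5 writes R2
cycle 23: I6 issues→FPADD
cycle 24: I6 reads
cycle 27: I6 exec-done
cycle 28: I6 writes R1

cycle = 10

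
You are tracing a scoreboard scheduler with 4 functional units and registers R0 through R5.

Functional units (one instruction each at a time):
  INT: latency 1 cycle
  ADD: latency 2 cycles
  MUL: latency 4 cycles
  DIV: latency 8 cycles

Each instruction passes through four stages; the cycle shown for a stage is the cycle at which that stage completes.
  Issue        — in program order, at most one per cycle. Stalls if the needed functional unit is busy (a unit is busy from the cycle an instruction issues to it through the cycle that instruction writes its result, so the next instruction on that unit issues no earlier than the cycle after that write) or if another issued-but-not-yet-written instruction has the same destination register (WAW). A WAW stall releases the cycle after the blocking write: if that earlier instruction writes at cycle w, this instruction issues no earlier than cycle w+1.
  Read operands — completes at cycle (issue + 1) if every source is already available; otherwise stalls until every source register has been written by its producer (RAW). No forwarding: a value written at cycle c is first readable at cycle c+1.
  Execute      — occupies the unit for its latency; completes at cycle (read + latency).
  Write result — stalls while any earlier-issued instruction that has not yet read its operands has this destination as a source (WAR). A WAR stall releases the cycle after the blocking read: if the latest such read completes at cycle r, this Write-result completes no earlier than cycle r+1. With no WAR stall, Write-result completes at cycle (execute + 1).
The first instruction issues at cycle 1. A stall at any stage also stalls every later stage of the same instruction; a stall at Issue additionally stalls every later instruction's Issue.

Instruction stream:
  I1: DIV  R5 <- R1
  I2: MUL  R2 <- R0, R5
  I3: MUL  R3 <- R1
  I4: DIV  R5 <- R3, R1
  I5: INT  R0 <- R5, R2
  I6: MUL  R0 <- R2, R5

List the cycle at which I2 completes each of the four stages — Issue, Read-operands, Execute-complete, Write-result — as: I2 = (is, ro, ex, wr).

cycle 1: I1 issues→DIV
cycle 2: I1 reads, I2 issues→MUL
cycle 10: I1 exec-done
cycle 11: I1 writes R5
cycle 12: I2 reads
cycle 16: I2 exec-done
cycle 17: I2 writes R2
cycle 18: I3 issues→MUL
cycle 19: I3 reads, I4 issues→DIV
cycle 20: I5 issues→INT
cycle 23: I3 exec-done
cycle 24: I3 writes R3
cycle 25: I4 reads
cycle 33: I4 exec-done
cycle 34: I4 writes R5
cycle 35: I5 reads
cycle 36: I5 exec-done
cycle 37: I5 writes R0
cycle 38: I6 issues→MUL
cycle 39: I6 reads
cycle 43: I6 exec-done
cycle 44: I6 writes R0

I2 = (2, 12, 16, 17)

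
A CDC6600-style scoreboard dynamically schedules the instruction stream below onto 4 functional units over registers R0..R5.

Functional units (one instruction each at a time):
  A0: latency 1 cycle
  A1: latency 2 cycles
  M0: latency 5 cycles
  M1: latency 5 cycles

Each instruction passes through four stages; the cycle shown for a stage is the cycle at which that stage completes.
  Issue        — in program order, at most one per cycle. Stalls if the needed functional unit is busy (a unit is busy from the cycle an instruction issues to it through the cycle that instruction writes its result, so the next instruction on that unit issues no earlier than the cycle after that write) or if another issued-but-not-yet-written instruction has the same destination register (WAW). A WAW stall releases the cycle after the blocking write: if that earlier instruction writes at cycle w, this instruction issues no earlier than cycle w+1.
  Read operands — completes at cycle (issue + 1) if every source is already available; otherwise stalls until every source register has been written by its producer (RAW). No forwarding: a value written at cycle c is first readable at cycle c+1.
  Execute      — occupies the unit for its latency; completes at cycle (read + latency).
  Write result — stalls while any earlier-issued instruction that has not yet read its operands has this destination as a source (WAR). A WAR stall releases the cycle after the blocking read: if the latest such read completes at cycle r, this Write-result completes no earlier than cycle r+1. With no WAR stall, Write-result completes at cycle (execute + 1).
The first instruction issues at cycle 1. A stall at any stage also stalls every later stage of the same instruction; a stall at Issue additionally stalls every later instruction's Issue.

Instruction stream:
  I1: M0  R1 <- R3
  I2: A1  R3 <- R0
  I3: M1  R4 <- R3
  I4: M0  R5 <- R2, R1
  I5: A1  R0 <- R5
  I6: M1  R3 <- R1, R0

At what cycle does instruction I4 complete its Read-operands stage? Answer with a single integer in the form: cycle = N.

  I1 | 1 | 2 | 7 | 8
  I2 | 2 | 3 | 5 | 6
  I3 | 3 | 7 | 12 | 13   RAW R3: wait I2 write@6
  I4 | 9 | 10 | 15 | 16   struct: M0 busy until I1 writes@8
  I5 | 10 | 17 | 19 | 20   RAW R5: wait I4 write@16
  I6 | 14 | 21 | 26 | 27   struct: M1 busy until I3 writes@13 · RAW R0: wait I5 write@20

cycle = 10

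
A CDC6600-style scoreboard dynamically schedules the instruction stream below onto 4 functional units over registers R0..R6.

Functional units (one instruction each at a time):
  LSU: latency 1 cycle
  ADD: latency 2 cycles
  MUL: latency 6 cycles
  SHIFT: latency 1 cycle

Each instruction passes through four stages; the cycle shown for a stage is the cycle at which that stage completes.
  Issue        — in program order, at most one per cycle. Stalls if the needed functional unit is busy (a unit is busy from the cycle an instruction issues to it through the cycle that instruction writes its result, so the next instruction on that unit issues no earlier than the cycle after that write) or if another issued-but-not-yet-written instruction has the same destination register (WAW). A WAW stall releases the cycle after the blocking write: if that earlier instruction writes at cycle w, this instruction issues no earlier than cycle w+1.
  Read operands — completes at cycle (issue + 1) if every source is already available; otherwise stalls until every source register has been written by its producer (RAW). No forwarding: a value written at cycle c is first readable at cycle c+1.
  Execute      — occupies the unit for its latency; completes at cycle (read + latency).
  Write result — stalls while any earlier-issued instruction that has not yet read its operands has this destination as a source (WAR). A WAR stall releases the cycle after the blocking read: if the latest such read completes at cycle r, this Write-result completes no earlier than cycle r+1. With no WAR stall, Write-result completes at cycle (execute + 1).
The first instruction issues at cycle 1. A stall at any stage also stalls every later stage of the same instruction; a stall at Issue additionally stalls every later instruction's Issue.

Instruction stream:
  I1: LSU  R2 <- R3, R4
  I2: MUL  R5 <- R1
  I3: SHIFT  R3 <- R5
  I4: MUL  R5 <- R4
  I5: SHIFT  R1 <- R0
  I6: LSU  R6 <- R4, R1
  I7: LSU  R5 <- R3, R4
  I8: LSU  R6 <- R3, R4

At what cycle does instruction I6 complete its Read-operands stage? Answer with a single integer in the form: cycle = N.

I1  is:1  ro:2  ex:3  wr:4
I2  is:2  ro:3  ex:9  wr:10
I3  is:3  ro:11  ex:12  wr:13  — RAW R5: wait I2 write@10
I4  is:11  ro:12  ex:18  wr:19  — struct: MUL busy until I2 writes@10
I5  is:14  ro:15  ex:16  wr:17  — struct: SHIFT busy until I3 writes@13
I6  is:15  ro:18  ex:19  wr:20  — RAW R1: wait I5 write@17
I7  is:21  ro:22  ex:23  wr:24  — struct: LSU busy until I6 writes@20
I8  is:25  ro:26  ex:27  wr:28  — struct: LSU busy until I7 writes@24

cycle = 18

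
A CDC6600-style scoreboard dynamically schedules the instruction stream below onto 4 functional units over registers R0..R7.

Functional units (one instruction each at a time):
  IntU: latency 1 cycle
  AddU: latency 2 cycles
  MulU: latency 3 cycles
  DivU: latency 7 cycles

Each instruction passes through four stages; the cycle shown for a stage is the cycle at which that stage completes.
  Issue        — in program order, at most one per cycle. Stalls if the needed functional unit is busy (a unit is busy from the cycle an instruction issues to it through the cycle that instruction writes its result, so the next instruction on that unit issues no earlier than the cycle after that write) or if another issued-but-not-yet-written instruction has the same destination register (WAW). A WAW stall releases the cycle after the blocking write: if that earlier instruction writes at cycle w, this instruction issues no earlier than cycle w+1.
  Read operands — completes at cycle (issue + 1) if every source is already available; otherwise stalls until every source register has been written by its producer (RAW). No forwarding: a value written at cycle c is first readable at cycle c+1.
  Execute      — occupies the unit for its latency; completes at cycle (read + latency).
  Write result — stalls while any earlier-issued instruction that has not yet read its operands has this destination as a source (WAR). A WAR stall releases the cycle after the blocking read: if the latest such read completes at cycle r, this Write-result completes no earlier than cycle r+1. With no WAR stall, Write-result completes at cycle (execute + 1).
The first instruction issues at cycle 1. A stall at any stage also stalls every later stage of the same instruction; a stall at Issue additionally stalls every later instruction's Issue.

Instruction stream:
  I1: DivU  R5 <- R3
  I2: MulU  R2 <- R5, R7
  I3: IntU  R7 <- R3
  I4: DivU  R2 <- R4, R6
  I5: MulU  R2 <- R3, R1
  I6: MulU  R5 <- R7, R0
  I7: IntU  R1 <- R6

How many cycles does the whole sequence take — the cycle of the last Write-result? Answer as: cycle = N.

cycle = 37

I1 -> (1, 2, 9, 10)
I2 -> (2, 11, 14, 15)  // RAW R5: wait I1 write@10
I3 -> (3, 4, 5, 12)  // WAR R7: wait I2 read@11
I4 -> (16, 17, 24, 25)  // WAW R2: wait I2 write@15
I5 -> (26, 27, 30, 31)  // WAW R2: wait I4 write@25
I6 -> (32, 33, 36, 37)  // struct: MulU busy until I5 writes@31
I7 -> (33, 34, 35, 36)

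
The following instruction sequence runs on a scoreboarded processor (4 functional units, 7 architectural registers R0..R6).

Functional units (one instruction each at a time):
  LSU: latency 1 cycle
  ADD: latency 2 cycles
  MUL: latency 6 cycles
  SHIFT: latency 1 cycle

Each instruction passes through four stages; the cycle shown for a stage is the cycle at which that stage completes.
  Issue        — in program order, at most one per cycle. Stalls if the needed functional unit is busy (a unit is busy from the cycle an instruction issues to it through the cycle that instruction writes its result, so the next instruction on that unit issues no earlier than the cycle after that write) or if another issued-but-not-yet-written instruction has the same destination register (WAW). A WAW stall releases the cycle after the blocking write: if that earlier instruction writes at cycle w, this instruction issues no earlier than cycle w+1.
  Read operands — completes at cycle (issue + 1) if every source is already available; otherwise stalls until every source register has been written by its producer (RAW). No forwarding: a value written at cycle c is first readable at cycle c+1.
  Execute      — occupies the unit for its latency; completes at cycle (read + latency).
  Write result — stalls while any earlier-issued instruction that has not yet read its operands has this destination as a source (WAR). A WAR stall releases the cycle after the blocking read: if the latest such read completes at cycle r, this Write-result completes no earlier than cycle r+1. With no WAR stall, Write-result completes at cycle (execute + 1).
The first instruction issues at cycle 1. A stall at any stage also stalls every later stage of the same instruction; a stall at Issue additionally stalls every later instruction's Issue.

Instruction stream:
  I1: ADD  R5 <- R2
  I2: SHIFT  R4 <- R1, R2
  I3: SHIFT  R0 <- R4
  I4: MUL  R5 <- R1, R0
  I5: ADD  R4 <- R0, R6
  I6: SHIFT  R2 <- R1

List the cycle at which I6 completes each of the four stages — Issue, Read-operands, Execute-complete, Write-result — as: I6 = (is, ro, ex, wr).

cycle 1: I1 dispatched to ADD
cycle 2: I1 operands ready; I2 dispatched to SHIFT
cycle 3: I2 operands ready
cycle 4: I1 complete; I2 complete
cycle 5: R5←I1; R4←I2
cycle 6: I3 dispatched to SHIFT
cycle 7: I3 operands ready; I4 dispatched to MUL
cycle 8: I3 complete; I5 dispatched to ADD
cycle 9: R0←I3
cycle 10: I4 operands ready; I5 operands ready; I6 dispatched to SHIFT
cycle 11: I6 operands ready
cycle 12: I5 complete; I6 complete
cycle 13: R4←I5; R2←I6
cycle 16: I4 complete
cycle 17: R5←I4

I6 = (10, 11, 12, 13)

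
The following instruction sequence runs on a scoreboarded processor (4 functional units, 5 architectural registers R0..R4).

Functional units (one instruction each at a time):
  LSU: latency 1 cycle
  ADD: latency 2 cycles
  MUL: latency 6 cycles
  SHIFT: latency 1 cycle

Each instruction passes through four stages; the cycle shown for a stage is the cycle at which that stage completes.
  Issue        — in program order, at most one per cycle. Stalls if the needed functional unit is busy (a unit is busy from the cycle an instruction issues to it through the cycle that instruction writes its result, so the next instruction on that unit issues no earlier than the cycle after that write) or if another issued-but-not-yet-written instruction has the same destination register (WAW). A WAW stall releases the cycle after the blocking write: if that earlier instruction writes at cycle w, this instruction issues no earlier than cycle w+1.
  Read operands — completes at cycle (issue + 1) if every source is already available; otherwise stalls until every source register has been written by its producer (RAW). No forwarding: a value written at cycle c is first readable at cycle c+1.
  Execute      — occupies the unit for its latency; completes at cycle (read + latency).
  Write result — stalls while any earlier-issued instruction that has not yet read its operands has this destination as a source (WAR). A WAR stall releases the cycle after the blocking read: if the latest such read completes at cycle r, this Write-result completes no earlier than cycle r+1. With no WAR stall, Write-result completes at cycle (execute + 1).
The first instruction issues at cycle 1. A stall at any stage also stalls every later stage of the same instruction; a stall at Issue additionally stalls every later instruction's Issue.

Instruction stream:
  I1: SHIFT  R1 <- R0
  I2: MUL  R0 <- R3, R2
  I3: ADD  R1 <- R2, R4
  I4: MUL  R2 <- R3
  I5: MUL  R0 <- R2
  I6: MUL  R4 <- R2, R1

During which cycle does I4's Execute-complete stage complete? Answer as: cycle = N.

cycle = 18

[I1] 1/2/3/4
[I2] 2/3/9/10
[I3] 5/6/8/9  (WAW R1: wait I1 write@4)
[I4] 11/12/18/19  (struct: MUL busy until I2 writes@10)
[I5] 20/21/27/28  (struct: MUL busy until I4 writes@19)
[I6] 29/30/36/37  (struct: MUL busy until I5 writes@28)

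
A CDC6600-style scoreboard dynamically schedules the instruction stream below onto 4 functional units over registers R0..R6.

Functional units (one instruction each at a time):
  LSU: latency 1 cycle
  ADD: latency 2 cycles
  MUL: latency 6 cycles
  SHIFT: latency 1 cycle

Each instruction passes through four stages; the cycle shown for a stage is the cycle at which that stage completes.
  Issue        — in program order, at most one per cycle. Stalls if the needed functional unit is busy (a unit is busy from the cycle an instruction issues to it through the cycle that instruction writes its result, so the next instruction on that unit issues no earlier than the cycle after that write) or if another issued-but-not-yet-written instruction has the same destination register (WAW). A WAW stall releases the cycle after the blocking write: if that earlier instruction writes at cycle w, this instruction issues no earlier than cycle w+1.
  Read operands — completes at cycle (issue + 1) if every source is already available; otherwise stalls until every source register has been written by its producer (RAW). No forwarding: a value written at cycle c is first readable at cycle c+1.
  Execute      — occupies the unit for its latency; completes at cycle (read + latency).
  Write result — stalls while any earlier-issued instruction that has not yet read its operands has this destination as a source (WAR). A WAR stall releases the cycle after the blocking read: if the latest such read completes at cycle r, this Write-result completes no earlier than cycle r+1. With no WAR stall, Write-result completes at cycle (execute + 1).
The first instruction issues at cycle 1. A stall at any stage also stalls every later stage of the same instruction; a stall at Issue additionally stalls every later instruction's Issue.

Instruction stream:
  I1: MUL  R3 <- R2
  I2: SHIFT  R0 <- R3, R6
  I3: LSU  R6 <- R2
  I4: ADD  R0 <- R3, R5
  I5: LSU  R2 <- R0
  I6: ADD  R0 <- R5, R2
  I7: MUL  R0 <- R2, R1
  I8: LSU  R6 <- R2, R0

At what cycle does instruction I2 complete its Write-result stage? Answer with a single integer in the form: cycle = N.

[I1] 1/2/8/9
[I2] 2/10/11/12  (RAW R3: wait I1 write@9)
[I3] 3/4/5/11  (WAR R6: wait I2 read@10)
[I4] 13/14/16/17  (WAW R0: wait I2 write@12)
[I5] 14/18/19/20  (RAW R0: wait I4 write@17)
[I6] 18/21/23/24  (struct: ADD busy until I4 writes@17; RAW R2: wait I5 write@20)
[I7] 25/26/32/33  (WAW R0: wait I6 write@24)
[I8] 26/34/35/36  (RAW R0: wait I7 write@33)

cycle = 12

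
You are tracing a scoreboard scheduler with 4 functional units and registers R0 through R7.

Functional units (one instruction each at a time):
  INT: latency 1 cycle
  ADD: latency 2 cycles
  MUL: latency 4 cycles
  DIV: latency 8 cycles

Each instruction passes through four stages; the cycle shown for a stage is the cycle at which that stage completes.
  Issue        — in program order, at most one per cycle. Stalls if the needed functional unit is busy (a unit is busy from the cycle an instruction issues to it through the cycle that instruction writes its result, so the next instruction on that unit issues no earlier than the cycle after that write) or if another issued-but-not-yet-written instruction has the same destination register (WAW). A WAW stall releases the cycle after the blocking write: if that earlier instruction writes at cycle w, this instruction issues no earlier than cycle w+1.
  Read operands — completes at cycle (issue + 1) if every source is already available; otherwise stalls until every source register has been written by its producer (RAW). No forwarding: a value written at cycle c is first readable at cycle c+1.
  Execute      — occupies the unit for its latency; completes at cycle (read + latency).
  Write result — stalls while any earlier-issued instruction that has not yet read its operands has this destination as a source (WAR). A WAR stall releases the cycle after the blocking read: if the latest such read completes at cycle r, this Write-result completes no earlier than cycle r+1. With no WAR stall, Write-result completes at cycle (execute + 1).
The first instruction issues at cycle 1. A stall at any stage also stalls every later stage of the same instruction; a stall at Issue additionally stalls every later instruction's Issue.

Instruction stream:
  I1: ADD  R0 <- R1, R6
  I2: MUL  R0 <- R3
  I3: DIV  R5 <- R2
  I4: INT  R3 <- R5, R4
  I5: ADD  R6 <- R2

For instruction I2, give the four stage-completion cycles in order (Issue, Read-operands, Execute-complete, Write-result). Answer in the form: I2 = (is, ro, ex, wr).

I1 -> (1, 2, 4, 5)
I2 -> (6, 7, 11, 12)  // WAW R0: wait I1 write@5
I3 -> (7, 8, 16, 17)
I4 -> (8, 18, 19, 20)  // RAW R5: wait I3 write@17
I5 -> (9, 10, 12, 13)

I2 = (6, 7, 11, 12)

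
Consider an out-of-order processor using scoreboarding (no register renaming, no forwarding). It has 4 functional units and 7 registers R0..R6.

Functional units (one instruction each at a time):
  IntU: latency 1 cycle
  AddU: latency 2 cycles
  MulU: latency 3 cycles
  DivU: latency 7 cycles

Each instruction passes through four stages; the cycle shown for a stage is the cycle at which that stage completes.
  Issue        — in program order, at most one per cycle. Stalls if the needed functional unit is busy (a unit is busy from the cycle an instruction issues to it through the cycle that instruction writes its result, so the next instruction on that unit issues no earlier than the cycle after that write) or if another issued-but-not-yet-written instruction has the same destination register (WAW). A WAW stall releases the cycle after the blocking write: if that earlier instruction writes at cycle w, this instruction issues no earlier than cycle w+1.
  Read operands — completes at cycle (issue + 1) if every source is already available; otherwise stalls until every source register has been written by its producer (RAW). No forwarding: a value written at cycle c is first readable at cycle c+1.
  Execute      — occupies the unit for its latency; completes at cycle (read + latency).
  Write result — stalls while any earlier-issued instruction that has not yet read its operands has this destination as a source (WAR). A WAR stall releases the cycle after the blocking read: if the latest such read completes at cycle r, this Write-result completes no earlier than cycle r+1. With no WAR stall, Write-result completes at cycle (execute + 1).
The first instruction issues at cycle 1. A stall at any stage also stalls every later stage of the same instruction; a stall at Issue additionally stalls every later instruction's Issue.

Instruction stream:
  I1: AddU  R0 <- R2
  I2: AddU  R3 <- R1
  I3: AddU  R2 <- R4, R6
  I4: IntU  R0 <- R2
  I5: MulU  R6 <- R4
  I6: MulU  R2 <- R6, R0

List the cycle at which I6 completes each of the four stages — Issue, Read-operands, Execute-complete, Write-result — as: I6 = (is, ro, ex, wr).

I6 = (19, 20, 23, 24)

I1: IS=1 RO=2 EX=4 WR=5
I2: IS=6 RO=7 EX=9 WR=10  [struct: AddU busy until I1 writes@5]
I3: IS=11 RO=12 EX=14 WR=15  [struct: AddU busy until I2 writes@10]
I4: IS=12 RO=16 EX=17 WR=18  [RAW R2: wait I3 write@15]
I5: IS=13 RO=14 EX=17 WR=18
I6: IS=19 RO=20 EX=23 WR=24  [struct: MulU busy until I5 writes@18]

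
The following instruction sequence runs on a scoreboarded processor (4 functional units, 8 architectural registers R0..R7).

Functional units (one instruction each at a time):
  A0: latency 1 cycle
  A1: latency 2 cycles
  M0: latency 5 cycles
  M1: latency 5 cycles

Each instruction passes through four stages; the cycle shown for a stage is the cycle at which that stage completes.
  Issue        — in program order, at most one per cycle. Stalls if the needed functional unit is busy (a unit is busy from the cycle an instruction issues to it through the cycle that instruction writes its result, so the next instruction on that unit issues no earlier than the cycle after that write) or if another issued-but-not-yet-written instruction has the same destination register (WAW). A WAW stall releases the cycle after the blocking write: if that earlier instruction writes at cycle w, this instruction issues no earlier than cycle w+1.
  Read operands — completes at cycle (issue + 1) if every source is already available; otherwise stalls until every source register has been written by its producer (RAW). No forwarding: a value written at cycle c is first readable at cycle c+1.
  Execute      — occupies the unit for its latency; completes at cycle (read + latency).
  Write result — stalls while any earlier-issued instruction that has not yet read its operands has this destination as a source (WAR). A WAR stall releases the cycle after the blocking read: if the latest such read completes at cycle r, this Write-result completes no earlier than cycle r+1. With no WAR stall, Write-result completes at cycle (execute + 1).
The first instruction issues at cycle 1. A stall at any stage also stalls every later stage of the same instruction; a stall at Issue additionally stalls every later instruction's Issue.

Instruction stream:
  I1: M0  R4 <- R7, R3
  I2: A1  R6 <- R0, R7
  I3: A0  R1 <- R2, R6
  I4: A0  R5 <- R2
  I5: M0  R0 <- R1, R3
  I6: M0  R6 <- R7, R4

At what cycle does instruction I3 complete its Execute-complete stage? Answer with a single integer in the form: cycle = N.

[I1] 1/2/7/8
[I2] 2/3/5/6
[I3] 3/7/8/9  (RAW R6: wait I2 write@6)
[I4] 10/11/12/13  (struct: A0 busy until I3 writes@9)
[I5] 11/12/17/18
[I6] 19/20/25/26  (struct: M0 busy until I5 writes@18)

cycle = 8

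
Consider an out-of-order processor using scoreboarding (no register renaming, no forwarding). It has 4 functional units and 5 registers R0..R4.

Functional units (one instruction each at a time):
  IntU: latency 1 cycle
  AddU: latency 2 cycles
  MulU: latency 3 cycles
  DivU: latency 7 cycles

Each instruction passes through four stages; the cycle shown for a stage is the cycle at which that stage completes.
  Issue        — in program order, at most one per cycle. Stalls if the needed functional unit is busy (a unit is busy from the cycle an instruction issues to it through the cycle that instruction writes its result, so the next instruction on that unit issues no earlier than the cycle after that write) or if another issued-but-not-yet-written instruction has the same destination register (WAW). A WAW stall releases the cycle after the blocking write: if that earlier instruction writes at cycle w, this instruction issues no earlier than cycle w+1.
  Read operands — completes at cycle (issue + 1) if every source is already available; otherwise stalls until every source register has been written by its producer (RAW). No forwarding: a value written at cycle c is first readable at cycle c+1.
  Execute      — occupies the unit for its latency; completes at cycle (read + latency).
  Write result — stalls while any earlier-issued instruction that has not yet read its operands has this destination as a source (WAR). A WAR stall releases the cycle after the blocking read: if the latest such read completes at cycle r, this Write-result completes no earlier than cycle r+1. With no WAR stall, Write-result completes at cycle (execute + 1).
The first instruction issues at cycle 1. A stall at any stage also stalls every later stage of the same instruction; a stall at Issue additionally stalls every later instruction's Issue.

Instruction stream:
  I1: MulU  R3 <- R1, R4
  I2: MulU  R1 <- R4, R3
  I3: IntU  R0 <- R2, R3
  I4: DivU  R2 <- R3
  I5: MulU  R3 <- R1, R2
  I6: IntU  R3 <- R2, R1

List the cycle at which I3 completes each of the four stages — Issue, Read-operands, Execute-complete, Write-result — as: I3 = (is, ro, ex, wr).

I1  is:1  ro:2  ex:5  wr:6
I2  is:7  ro:8  ex:11  wr:12  — struct: MulU busy until I1 writes@6
I3  is:8  ro:9  ex:10  wr:11
I4  is:9  ro:10  ex:17  wr:18
I5  is:13  ro:19  ex:22  wr:23  — struct: MulU busy until I2 writes@12, RAW R2: wait I4 write@18
I6  is:24  ro:25  ex:26  wr:27  — WAW R3: wait I5 write@23

I3 = (8, 9, 10, 11)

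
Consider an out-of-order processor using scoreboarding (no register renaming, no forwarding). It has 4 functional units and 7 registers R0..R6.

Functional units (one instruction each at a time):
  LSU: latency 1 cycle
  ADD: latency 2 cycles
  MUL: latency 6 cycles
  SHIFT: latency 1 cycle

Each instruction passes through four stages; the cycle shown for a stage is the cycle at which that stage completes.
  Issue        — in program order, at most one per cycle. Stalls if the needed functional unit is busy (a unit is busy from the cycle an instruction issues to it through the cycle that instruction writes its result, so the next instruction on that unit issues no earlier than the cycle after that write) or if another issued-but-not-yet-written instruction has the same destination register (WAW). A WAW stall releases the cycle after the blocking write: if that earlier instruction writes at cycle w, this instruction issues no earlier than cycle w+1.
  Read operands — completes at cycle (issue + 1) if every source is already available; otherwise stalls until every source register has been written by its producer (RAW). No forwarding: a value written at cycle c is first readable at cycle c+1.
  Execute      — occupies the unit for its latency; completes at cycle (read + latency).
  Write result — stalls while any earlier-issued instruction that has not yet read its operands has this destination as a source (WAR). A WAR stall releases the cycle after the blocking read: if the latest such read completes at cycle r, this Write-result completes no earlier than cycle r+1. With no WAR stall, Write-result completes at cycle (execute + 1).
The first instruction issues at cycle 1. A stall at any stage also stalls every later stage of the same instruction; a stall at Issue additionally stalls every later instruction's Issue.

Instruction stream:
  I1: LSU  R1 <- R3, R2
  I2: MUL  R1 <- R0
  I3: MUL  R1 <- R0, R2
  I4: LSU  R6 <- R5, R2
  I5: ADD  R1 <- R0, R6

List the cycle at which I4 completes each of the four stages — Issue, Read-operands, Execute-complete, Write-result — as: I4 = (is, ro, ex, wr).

1) issue 1, read 2, done 3, write 4
2) issue 5, read 6, done 12, write 13  <WAW R1: wait I1 write@4>
3) issue 14, read 15, done 21, write 22  <struct: MUL busy until I2 writes@13>
4) issue 15, read 16, done 17, write 18
5) issue 23, read 24, done 26, write 27  <WAW R1: wait I3 write@22>

I4 = (15, 16, 17, 18)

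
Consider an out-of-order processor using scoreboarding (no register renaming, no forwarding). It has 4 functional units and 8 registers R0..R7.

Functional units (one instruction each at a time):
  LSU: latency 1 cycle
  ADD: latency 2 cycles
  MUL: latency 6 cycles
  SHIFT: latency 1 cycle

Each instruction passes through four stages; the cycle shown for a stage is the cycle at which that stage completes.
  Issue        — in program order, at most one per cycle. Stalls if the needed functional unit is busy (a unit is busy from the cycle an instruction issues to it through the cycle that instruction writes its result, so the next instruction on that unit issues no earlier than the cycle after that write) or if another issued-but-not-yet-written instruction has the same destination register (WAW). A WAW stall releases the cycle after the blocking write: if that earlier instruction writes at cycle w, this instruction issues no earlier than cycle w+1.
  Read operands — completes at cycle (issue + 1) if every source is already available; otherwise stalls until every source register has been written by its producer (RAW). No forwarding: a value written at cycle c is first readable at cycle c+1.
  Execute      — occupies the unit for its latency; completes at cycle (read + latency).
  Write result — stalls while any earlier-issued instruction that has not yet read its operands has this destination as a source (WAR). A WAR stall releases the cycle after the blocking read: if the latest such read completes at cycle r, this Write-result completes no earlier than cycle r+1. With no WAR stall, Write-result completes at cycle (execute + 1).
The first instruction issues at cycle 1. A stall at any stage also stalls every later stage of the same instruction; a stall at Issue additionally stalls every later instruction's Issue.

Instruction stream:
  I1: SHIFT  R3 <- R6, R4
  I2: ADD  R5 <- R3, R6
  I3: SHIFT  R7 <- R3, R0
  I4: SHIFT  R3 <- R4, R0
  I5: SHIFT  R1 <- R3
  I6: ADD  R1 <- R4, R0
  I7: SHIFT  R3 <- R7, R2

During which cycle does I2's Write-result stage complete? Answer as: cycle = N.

t=1  issue I1 (SHIFT)
t=2  I1 read-ops, issue I2 (ADD)
t=3  I1 finished on SHIFT
t=4  I1→R3
t=5  I2 read-ops, issue I3 (SHIFT)
t=6  I3 read-ops
t=7  I2 finished on ADD, I3 finished on SHIFT
t=8  I2→R5, I3→R7
t=9  issue I4 (SHIFT)
t=10  I4 read-ops
t=11  I4 finished on SHIFT
t=12  I4→R3
t=13  issue I5 (SHIFT)
t=14  I5 read-ops
t=15  I5 finished on SHIFT
t=16  I5→R1
t=17  issue I6 (ADD)
t=18  I6 read-ops, issue I7 (SHIFT)
t=19  I7 read-ops
t=20  I6 finished on ADD, I7 finished on SHIFT
t=21  I6→R1, I7→R3

cycle = 8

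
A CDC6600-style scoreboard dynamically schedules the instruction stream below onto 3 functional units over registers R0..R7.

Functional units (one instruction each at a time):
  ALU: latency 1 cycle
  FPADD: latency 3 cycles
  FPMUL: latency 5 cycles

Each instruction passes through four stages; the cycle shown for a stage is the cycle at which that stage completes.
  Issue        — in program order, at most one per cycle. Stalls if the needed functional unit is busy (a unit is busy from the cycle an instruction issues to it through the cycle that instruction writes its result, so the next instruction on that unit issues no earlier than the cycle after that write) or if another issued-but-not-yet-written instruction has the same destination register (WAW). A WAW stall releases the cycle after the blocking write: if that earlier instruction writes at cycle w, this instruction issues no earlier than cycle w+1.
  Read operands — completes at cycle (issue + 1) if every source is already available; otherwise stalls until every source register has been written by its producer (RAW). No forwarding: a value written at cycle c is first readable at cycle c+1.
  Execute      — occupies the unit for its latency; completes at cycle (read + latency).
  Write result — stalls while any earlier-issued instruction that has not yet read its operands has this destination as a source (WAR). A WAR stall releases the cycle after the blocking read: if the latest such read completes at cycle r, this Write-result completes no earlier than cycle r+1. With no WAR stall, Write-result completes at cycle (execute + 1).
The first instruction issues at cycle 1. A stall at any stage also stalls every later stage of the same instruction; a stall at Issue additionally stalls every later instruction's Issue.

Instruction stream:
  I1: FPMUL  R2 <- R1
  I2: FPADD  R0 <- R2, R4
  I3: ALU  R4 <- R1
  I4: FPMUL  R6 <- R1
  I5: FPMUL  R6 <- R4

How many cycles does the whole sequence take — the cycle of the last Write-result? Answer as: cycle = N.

cycle = 24

[1] I1 dispatched to FPMUL
[2] I1 operands ready, I2 dispatched to FPADD
[3] I3 dispatched to ALU
[4] I3 operands ready
[5] I3 complete
[7] I1 complete
[8] R2←I1
[9] I2 operands ready, I4 dispatched to FPMUL
[10] R4←I3, I4 operands ready
[12] I2 complete
[13] R0←I2
[15] I4 complete
[16] R6←I4
[17] I5 dispatched to FPMUL
[18] I5 operands ready
[23] I5 complete
[24] R6←I5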